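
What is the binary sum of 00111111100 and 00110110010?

Add column by column from the right: bit + bit + carry-in; write the sum mod 2, carry 1 when the sum is 2 or 3.
carry:  01111100000
        00111111100
+       00110110010
-------------------
       001110101110
(the carry out of the leftmost column, 0, becomes the leading bit)
Decimal check:
  00111111100 = 256 + 128 + 64 + 32 + 16 + 8 + 4 = 508
  00110110010 = 256 + 128 + 32 + 16 + 2 = 434
  508 + 434 = 942, and 001110101110 = 512 + 256 + 128 + 32 + 8 + 4 + 2 = 942 ✓



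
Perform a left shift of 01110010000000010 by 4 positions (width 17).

Original: 01110010000000010 (decimal 58370)
Shift left by 4 positions
Append 4 zeros on the right and drop the 4 high bits that overflow the 17-bit width
Result: 00100000000100000 (decimal 16416)
Equivalent: 58370 << 4 = 58370 × 2^4 = 933920, truncated to 17 bits = 16416



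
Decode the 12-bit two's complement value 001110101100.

Binary: 001110101100
Sign bit: 0 (non-negative)
Read directly as an unsigned value:
001110101100 = 512 + 256 + 128 + 32 + 8 + 4 = 940
Value: 940



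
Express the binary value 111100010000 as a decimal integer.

Sum of powers of 2 for each 1-bit:
2^4 + 2^8 + 2^9 + 2^10 + 2^11
= 16 + 256 + 512 + 1024 + 2048
= 3856



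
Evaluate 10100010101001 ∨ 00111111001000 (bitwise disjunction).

OR: 1 when either bit is 1
  10100010101001
| 00111111001000
----------------
  10111111101001
Decimal: 10409 | 4040 = 12265



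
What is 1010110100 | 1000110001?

OR: 1 when either bit is 1
  1010110100
| 1000110001
------------
  1010110101
Decimal: 692 | 561 = 693



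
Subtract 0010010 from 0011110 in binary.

Method 1 - Direct subtraction (column by column from the right: bit − bit − borrow-in; if negative, add 2 and borrow 1 from the next column):
borrow: 0000000
        0011110
-       0010010
---------------
        0001100

Method 2 - Add two's complement:
Two's complement of 0010010: invert → 1101101, add 1 → 1101110
  0011110
+ 1101110
---------
 10001100  (end carry out of the top bit = 1)
Discarding the end carry: 0001100
Decimal check:
  0011110 = 16 + 8 + 4 + 2 = 30
  0010010 = 16 + 2 = 18
  30 - 18 = 12, and 0001100 = 8 + 4 = 12 ✓



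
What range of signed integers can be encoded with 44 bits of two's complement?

For 44-bit two's complement:
Minimum: -2^43 = -8796093022208
Maximum: 2^43 - 1 = 8796093022207



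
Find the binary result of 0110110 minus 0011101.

Method 1 - Direct subtraction (column by column from the right: bit − bit − borrow-in; if negative, add 2 and borrow 1 from the next column):
borrow: 0110010
        0110110
-       0011101
---------------
        0011001

Method 2 - Add two's complement:
Two's complement of 0011101: invert → 1100010, add 1 → 1100011
  0110110
+ 1100011
---------
 10011001  (end carry out of the top bit = 1)
Discarding the end carry: 0011001
Decimal check:
  0110110 = 32 + 16 + 4 + 2 = 54
  0011101 = 16 + 8 + 4 + 1 = 29
  54 - 29 = 25, and 0011001 = 16 + 8 + 1 = 25 ✓



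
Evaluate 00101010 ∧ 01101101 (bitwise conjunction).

AND: 1 only when both bits are 1
  00101010
& 01101101
----------
  00101000
Decimal: 42 & 109 = 40



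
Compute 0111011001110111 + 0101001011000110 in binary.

Add column by column from the right: bit + bit + carry-in; write the sum mod 2, carry 1 when the sum is 2 or 3.
carry:  1110110110001100
        0111011001110111
+       0101001011000110
------------------------
       01100100100111101
(the carry out of the leftmost column, 0, becomes the leading bit)
Decimal check:
  0111011001110111 = 16384 + 8192 + 4096 + 1024 + 512 + 64 + 32 + 16 + 4 + 2 + 1 = 30327
  0101001011000110 = 16384 + 4096 + 512 + 128 + 64 + 4 + 2 = 21190
  30327 + 21190 = 51517, and 01100100100111101 = 32768 + 16384 + 2048 + 256 + 32 + 16 + 8 + 4 + 1 = 51517 ✓



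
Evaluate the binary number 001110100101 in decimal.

Sum of powers of 2 for each 1-bit:
2^0 + 2^2 + 2^5 + 2^7 + 2^8 + 2^9
= 1 + 4 + 32 + 128 + 256 + 512
= 933



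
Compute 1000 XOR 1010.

XOR: 1 when bits differ
  1000
^ 1010
------
  0010
Decimal: 8 ^ 10 = 2



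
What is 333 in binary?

Using repeated division by 2:
333 ÷ 2 = 166 remainder 1
166 ÷ 2 = 83 remainder 0
83 ÷ 2 = 41 remainder 1
41 ÷ 2 = 20 remainder 1
20 ÷ 2 = 10 remainder 0
10 ÷ 2 = 5 remainder 0
5 ÷ 2 = 2 remainder 1
2 ÷ 2 = 1 remainder 0
1 ÷ 2 = 0 remainder 1
Reading remainders bottom to top: 101001101



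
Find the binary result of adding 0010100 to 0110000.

Add column by column from the right: bit + bit + carry-in; write the sum mod 2, carry 1 when the sum is 2 or 3.
carry:  1100000
        0010100
+       0110000
---------------
       01000100
(the carry out of the leftmost column, 0, becomes the leading bit)
Decimal check:
  0010100 = 16 + 4 = 20
  0110000 = 32 + 16 = 48
  20 + 48 = 68, and 01000100 = 64 + 4 = 68 ✓



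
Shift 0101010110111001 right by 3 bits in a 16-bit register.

Original: 0101010110111001 (decimal 21945)
Shift right by 3 positions
Drop the 3 low bits; fill with zeros on the left
Result: 0000101010110111 (decimal 2743)
Equivalent: 21945 >> 3 = 21945 ÷ 2^3 = 2743



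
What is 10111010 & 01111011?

AND: 1 only when both bits are 1
  10111010
& 01111011
----------
  00111010
Decimal: 186 & 123 = 58



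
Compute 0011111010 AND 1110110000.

AND: 1 only when both bits are 1
  0011111010
& 1110110000
------------
  0010110000
Decimal: 250 & 944 = 176



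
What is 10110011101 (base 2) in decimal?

Sum of powers of 2 for each 1-bit:
2^0 + 2^2 + 2^3 + 2^4 + 2^7 + 2^8 + 2^10
= 1 + 4 + 8 + 16 + 128 + 256 + 1024
= 1437



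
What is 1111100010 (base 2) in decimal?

Sum of powers of 2 for each 1-bit:
2^1 + 2^5 + 2^6 + 2^7 + 2^8 + 2^9
= 2 + 32 + 64 + 128 + 256 + 512
= 994



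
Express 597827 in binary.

Using repeated division by 2:
597827 ÷ 2 = 298913 remainder 1
298913 ÷ 2 = 149456 remainder 1
149456 ÷ 2 = 74728 remainder 0
74728 ÷ 2 = 37364 remainder 0
37364 ÷ 2 = 18682 remainder 0
18682 ÷ 2 = 9341 remainder 0
9341 ÷ 2 = 4670 remainder 1
4670 ÷ 2 = 2335 remainder 0
2335 ÷ 2 = 1167 remainder 1
1167 ÷ 2 = 583 remainder 1
583 ÷ 2 = 291 remainder 1
291 ÷ 2 = 145 remainder 1
145 ÷ 2 = 72 remainder 1
72 ÷ 2 = 36 remainder 0
36 ÷ 2 = 18 remainder 0
18 ÷ 2 = 9 remainder 0
9 ÷ 2 = 4 remainder 1
4 ÷ 2 = 2 remainder 0
2 ÷ 2 = 1 remainder 0
1 ÷ 2 = 0 remainder 1
Reading remainders bottom to top: 10010001111101000011



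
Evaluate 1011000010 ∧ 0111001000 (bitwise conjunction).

AND: 1 only when both bits are 1
  1011000010
& 0111001000
------------
  0011000000
Decimal: 706 & 456 = 192



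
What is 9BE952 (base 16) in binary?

Convert each hex digit to 4 bits:
  9 = 1001
  B = 1011
  E = 1110
  9 = 1001
  5 = 0101
  2 = 0010
Concatenate: 100110111110100101010010



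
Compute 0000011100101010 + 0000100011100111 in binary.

Add column by column from the right: bit + bit + carry-in; write the sum mod 2, carry 1 when the sum is 2 or 3.
carry:  0001111111011100
        0000011100101010
+       0000100011100111
------------------------
       00001000000010001
(the carry out of the leftmost column, 0, becomes the leading bit)
Decimal check:
  0000011100101010 = 1024 + 512 + 256 + 32 + 8 + 2 = 1834
  0000100011100111 = 2048 + 128 + 64 + 32 + 4 + 2 + 1 = 2279
  1834 + 2279 = 4113, and 00001000000010001 = 4096 + 16 + 1 = 4113 ✓



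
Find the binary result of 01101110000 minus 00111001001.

Method 1 - Direct subtraction (column by column from the right: bit − bit − borrow-in; if negative, add 2 and borrow 1 from the next column):
borrow: 01100011110
        01101110000
-       00111001001
-------------------
        00110100111

Method 2 - Add two's complement:
Two's complement of 00111001001: invert → 11000110110, add 1 → 11000110111
  01101110000
+ 11000110111
-------------
 100110100111  (end carry out of the top bit = 1)
Discarding the end carry: 00110100111
Decimal check:
  01101110000 = 512 + 256 + 64 + 32 + 16 = 880
  00111001001 = 256 + 128 + 64 + 8 + 1 = 457
  880 - 457 = 423, and 00110100111 = 256 + 128 + 32 + 4 + 2 + 1 = 423 ✓



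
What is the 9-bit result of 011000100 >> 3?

Original: 011000100 (decimal 196)
Shift right by 3 positions
Drop the 3 low bits; fill with zeros on the left
Result: 000011000 (decimal 24)
Equivalent: 196 >> 3 = 196 ÷ 2^3 = 24



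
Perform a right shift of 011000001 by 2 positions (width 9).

Original: 011000001 (decimal 193)
Shift right by 2 positions
Drop the 2 low bits; fill with zeros on the left
Result: 000110000 (decimal 48)
Equivalent: 193 >> 2 = 193 ÷ 2^2 = 48



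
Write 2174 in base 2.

Using repeated division by 2:
2174 ÷ 2 = 1087 remainder 0
1087 ÷ 2 = 543 remainder 1
543 ÷ 2 = 271 remainder 1
271 ÷ 2 = 135 remainder 1
135 ÷ 2 = 67 remainder 1
67 ÷ 2 = 33 remainder 1
33 ÷ 2 = 16 remainder 1
16 ÷ 2 = 8 remainder 0
8 ÷ 2 = 4 remainder 0
4 ÷ 2 = 2 remainder 0
2 ÷ 2 = 1 remainder 0
1 ÷ 2 = 0 remainder 1
Reading remainders bottom to top: 100001111110



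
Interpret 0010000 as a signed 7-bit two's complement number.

Binary: 0010000
Sign bit: 0 (non-negative)
Read directly as an unsigned value:
0010000 = 16
Value: 16



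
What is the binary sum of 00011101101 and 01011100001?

Add column by column from the right: bit + bit + carry-in; write the sum mod 2, carry 1 when the sum is 2 or 3.
carry:  00111000010
        00011101101
+       01011100001
-------------------
       001111001110
(the carry out of the leftmost column, 0, becomes the leading bit)
Decimal check:
  00011101101 = 128 + 64 + 32 + 8 + 4 + 1 = 237
  01011100001 = 512 + 128 + 64 + 32 + 1 = 737
  237 + 737 = 974, and 001111001110 = 512 + 256 + 128 + 64 + 8 + 4 + 2 = 974 ✓



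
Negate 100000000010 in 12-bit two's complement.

Original (sign bit 1, negative): 100000000010
Step 1 - Invert all bits: 011111111101
Step 2 - Add 1: 011111111110
Verification: 100000000010 + 011111111110 = 1000000000000; discarding the end carry (carry out of the top bit) leaves the 12-bit value 000000000000, as required for x + (-x)



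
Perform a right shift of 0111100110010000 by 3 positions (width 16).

Original: 0111100110010000 (decimal 31120)
Shift right by 3 positions
Drop the 3 low bits; fill with zeros on the left
Result: 0000111100110010 (decimal 3890)
Equivalent: 31120 >> 3 = 31120 ÷ 2^3 = 3890



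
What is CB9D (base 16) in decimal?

Expand by place value (powers of 16):
Digit values: C = 12, B = 11, D = 13
CB9D = 12 × 16^3 + 11 × 16^2 + 9 × 16^1 + 13 × 16^0
= 12 × 4096 + 11 × 256 + 9 × 16 + 13 × 1
= 49152 + 2816 + 144 + 13
= 52125



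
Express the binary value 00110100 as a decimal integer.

Sum of powers of 2 for each 1-bit:
2^2 + 2^4 + 2^5
= 4 + 16 + 32
= 52



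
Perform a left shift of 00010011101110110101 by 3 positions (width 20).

Original: 00010011101110110101 (decimal 80821)
Shift left by 3 positions
Append 3 zeros on the right
Result: 10011101110110101000 (decimal 646568)
Equivalent: 80821 << 3 = 80821 × 2^3 = 646568



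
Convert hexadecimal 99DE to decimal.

Expand by place value (powers of 16):
Digit values: D = 13, E = 14
99DE = 9 × 16^3 + 9 × 16^2 + 13 × 16^1 + 14 × 16^0
= 9 × 4096 + 9 × 256 + 13 × 16 + 14 × 1
= 36864 + 2304 + 208 + 14
= 39390



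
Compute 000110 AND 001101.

AND: 1 only when both bits are 1
  000110
& 001101
--------
  000100
Decimal: 6 & 13 = 4



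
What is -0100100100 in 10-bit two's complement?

Original: 0100100100
Step 1 - Invert all bits: 1011011011
Step 2 - Add 1: 1011011100
Verification: 0100100100 + 1011011100 = 10000000000; discarding the end carry (carry out of the top bit) leaves the 10-bit value 0000000000, as required for x + (-x)



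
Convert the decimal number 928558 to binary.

Using repeated division by 2:
928558 ÷ 2 = 464279 remainder 0
464279 ÷ 2 = 232139 remainder 1
232139 ÷ 2 = 116069 remainder 1
116069 ÷ 2 = 58034 remainder 1
58034 ÷ 2 = 29017 remainder 0
29017 ÷ 2 = 14508 remainder 1
14508 ÷ 2 = 7254 remainder 0
7254 ÷ 2 = 3627 remainder 0
3627 ÷ 2 = 1813 remainder 1
1813 ÷ 2 = 906 remainder 1
906 ÷ 2 = 453 remainder 0
453 ÷ 2 = 226 remainder 1
226 ÷ 2 = 113 remainder 0
113 ÷ 2 = 56 remainder 1
56 ÷ 2 = 28 remainder 0
28 ÷ 2 = 14 remainder 0
14 ÷ 2 = 7 remainder 0
7 ÷ 2 = 3 remainder 1
3 ÷ 2 = 1 remainder 1
1 ÷ 2 = 0 remainder 1
Reading remainders bottom to top: 11100010101100101110



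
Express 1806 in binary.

Using repeated division by 2:
1806 ÷ 2 = 903 remainder 0
903 ÷ 2 = 451 remainder 1
451 ÷ 2 = 225 remainder 1
225 ÷ 2 = 112 remainder 1
112 ÷ 2 = 56 remainder 0
56 ÷ 2 = 28 remainder 0
28 ÷ 2 = 14 remainder 0
14 ÷ 2 = 7 remainder 0
7 ÷ 2 = 3 remainder 1
3 ÷ 2 = 1 remainder 1
1 ÷ 2 = 0 remainder 1
Reading remainders bottom to top: 11100001110



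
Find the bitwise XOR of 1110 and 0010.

XOR: 1 when bits differ
  1110
^ 0010
------
  1100
Decimal: 14 ^ 2 = 12



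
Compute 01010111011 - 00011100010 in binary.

Method 1 - Direct subtraction (column by column from the right: bit − bit − borrow-in; if negative, add 2 and borrow 1 from the next column):
borrow: 01110000000
        01010111011
-       00011100010
-------------------
        00111011001

Method 2 - Add two's complement:
Two's complement of 00011100010: invert → 11100011101, add 1 → 11100011110
  01010111011
+ 11100011110
-------------
 100111011001  (end carry out of the top bit = 1)
Discarding the end carry: 00111011001
Decimal check:
  01010111011 = 512 + 128 + 32 + 16 + 8 + 2 + 1 = 699
  00011100010 = 128 + 64 + 32 + 2 = 226
  699 - 226 = 473, and 00111011001 = 256 + 128 + 64 + 16 + 8 + 1 = 473 ✓



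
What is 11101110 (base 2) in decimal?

Sum of powers of 2 for each 1-bit:
2^1 + 2^2 + 2^3 + 2^5 + 2^6 + 2^7
= 2 + 4 + 8 + 32 + 64 + 128
= 238



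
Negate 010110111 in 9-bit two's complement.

Original: 010110111
Step 1 - Invert all bits: 101001000
Step 2 - Add 1: 101001001
Verification: 010110111 + 101001001 = 1000000000; discarding the end carry (carry out of the top bit) leaves the 9-bit value 000000000, as required for x + (-x)



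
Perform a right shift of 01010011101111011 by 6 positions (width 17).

Original: 01010011101111011 (decimal 42875)
Shift right by 6 positions
Drop the 6 low bits; fill with zeros on the left
Result: 00000001010011101 (decimal 669)
Equivalent: 42875 >> 6 = 42875 ÷ 2^6 = 669



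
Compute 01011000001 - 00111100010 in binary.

Method 1 - Direct subtraction (column by column from the right: bit − bit − borrow-in; if negative, add 2 and borrow 1 from the next column):
borrow: 01111111100
        01011000001
-       00111100010
-------------------
        00011011111

Method 2 - Add two's complement:
Two's complement of 00111100010: invert → 11000011101, add 1 → 11000011110
  01011000001
+ 11000011110
-------------
 100011011111  (end carry out of the top bit = 1)
Discarding the end carry: 00011011111
Decimal check:
  01011000001 = 512 + 128 + 64 + 1 = 705
  00111100010 = 256 + 128 + 64 + 32 + 2 = 482
  705 - 482 = 223, and 00011011111 = 128 + 64 + 16 + 8 + 4 + 2 + 1 = 223 ✓



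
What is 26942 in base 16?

Using repeated division by 16 (digits 10–15 are A–F):
26942 ÷ 16 = 1683 remainder 14 (E)
1683 ÷ 16 = 105 remainder 3
105 ÷ 16 = 6 remainder 9
6 ÷ 16 = 0 remainder 6
Reading remainders bottom to top: 693E



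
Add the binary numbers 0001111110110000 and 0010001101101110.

Add column by column from the right: bit + bit + carry-in; write the sum mod 2, carry 1 when the sum is 2 or 3.
carry:  0111111111000000
        0001111110110000
+       0010001101101110
------------------------
       00100001100011110
(the carry out of the leftmost column, 0, becomes the leading bit)
Decimal check:
  0001111110110000 = 4096 + 2048 + 1024 + 512 + 256 + 128 + 32 + 16 = 8112
  0010001101101110 = 8192 + 512 + 256 + 64 + 32 + 8 + 4 + 2 = 9070
  8112 + 9070 = 17182, and 00100001100011110 = 16384 + 512 + 256 + 16 + 8 + 4 + 2 = 17182 ✓



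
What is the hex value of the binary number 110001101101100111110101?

Group into 4-bit nibbles from right:
  1100 = C
  0110 = 6
  1101 = D
  1001 = 9
  1111 = F
  0101 = 5
Result: C6D9F5



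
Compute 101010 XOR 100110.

XOR: 1 when bits differ
  101010
^ 100110
--------
  001100
Decimal: 42 ^ 38 = 12



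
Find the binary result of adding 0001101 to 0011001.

Add column by column from the right: bit + bit + carry-in; write the sum mod 2, carry 1 when the sum is 2 or 3.
carry:  0110010
        0001101
+       0011001
---------------
       00100110
(the carry out of the leftmost column, 0, becomes the leading bit)
Decimal check:
  0001101 = 8 + 4 + 1 = 13
  0011001 = 16 + 8 + 1 = 25
  13 + 25 = 38, and 00100110 = 32 + 4 + 2 = 38 ✓



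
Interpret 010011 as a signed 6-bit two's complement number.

Binary: 010011
Sign bit: 0 (non-negative)
Read directly as an unsigned value:
010011 = 16 + 2 + 1 = 19
Value: 19



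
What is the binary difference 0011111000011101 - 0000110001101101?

Method 1 - Direct subtraction (column by column from the right: bit − bit − borrow-in; if negative, add 2 and borrow 1 from the next column):
borrow: 0000001111000000
        0011111000011101
-       0000110001101101
------------------------
        0011000110110000

Method 2 - Add two's complement:
Two's complement of 0000110001101101: invert → 1111001110010010, add 1 → 1111001110010011
  0011111000011101
+ 1111001110010011
------------------
 10011000110110000  (end carry out of the top bit = 1)
Discarding the end carry: 0011000110110000
Decimal check:
  0011111000011101 = 8192 + 4096 + 2048 + 1024 + 512 + 16 + 8 + 4 + 1 = 15901
  0000110001101101 = 2048 + 1024 + 64 + 32 + 8 + 4 + 1 = 3181
  15901 - 3181 = 12720, and 0011000110110000 = 8192 + 4096 + 256 + 128 + 32 + 16 = 12720 ✓



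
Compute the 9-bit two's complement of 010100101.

Original: 010100101
Step 1 - Invert all bits: 101011010
Step 2 - Add 1: 101011011
Verification: 010100101 + 101011011 = 1000000000; discarding the end carry (carry out of the top bit) leaves the 9-bit value 000000000, as required for x + (-x)



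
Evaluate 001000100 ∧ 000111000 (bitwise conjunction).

AND: 1 only when both bits are 1
  001000100
& 000111000
-----------
  000000000
Decimal: 68 & 56 = 0



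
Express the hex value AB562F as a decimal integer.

Expand by place value (powers of 16):
Digit values: A = 10, B = 11, F = 15
AB562F = 10 × 16^5 + 11 × 16^4 + 5 × 16^3 + 6 × 16^2 + 2 × 16^1 + 15 × 16^0
= 10 × 1048576 + 11 × 65536 + 5 × 4096 + 6 × 256 + 2 × 16 + 15 × 1
= 10485760 + 720896 + 20480 + 1536 + 32 + 15
= 11228719



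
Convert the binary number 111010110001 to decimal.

Sum of powers of 2 for each 1-bit:
2^0 + 2^4 + 2^5 + 2^7 + 2^9 + 2^10 + 2^11
= 1 + 16 + 32 + 128 + 512 + 1024 + 2048
= 3761



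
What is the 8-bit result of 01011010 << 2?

Original: 01011010 (decimal 90)
Shift left by 2 positions
Append 2 zeros on the right and drop the 2 high bits that overflow the 8-bit width
Result: 01101000 (decimal 104)
Equivalent: 90 << 2 = 90 × 2^2 = 360, truncated to 8 bits = 104



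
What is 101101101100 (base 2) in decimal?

Sum of powers of 2 for each 1-bit:
2^2 + 2^3 + 2^5 + 2^6 + 2^8 + 2^9 + 2^11
= 4 + 8 + 32 + 64 + 256 + 512 + 2048
= 2924



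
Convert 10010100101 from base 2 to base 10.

Sum of powers of 2 for each 1-bit:
2^0 + 2^2 + 2^5 + 2^7 + 2^10
= 1 + 4 + 32 + 128 + 1024
= 1189



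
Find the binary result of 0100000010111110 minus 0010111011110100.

Method 1 - Direct subtraction (column by column from the right: bit − bit − borrow-in; if negative, add 2 and borrow 1 from the next column):
borrow: 0111111110000000
        0100000010111110
-       0010111011110100
------------------------
        0001000111001010

Method 2 - Add two's complement:
Two's complement of 0010111011110100: invert → 1101000100001011, add 1 → 1101000100001100
  0100000010111110
+ 1101000100001100
------------------
 10001000111001010  (end carry out of the top bit = 1)
Discarding the end carry: 0001000111001010
Decimal check:
  0100000010111110 = 16384 + 128 + 32 + 16 + 8 + 4 + 2 = 16574
  0010111011110100 = 8192 + 2048 + 1024 + 512 + 128 + 64 + 32 + 16 + 4 = 12020
  16574 - 12020 = 4554, and 0001000111001010 = 4096 + 256 + 128 + 64 + 8 + 2 = 4554 ✓



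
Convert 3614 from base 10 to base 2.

Using repeated division by 2:
3614 ÷ 2 = 1807 remainder 0
1807 ÷ 2 = 903 remainder 1
903 ÷ 2 = 451 remainder 1
451 ÷ 2 = 225 remainder 1
225 ÷ 2 = 112 remainder 1
112 ÷ 2 = 56 remainder 0
56 ÷ 2 = 28 remainder 0
28 ÷ 2 = 14 remainder 0
14 ÷ 2 = 7 remainder 0
7 ÷ 2 = 3 remainder 1
3 ÷ 2 = 1 remainder 1
1 ÷ 2 = 0 remainder 1
Reading remainders bottom to top: 111000011110



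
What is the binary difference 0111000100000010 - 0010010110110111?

Method 1 - Direct subtraction (column by column from the right: bit − bit − borrow-in; if negative, add 2 and borrow 1 from the next column):
borrow: 0001111111111110
        0111000100000010
-       0010010110110111
------------------------
        0100101101001011

Method 2 - Add two's complement:
Two's complement of 0010010110110111: invert → 1101101001001000, add 1 → 1101101001001001
  0111000100000010
+ 1101101001001001
------------------
 10100101101001011  (end carry out of the top bit = 1)
Discarding the end carry: 0100101101001011
Decimal check:
  0111000100000010 = 16384 + 8192 + 4096 + 256 + 2 = 28930
  0010010110110111 = 8192 + 1024 + 256 + 128 + 32 + 16 + 4 + 2 + 1 = 9655
  28930 - 9655 = 19275, and 0100101101001011 = 16384 + 2048 + 512 + 256 + 64 + 8 + 2 + 1 = 19275 ✓



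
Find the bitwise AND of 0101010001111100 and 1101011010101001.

AND: 1 only when both bits are 1
  0101010001111100
& 1101011010101001
------------------
  0101010000101000
Decimal: 21628 & 54953 = 21544



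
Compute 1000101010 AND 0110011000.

AND: 1 only when both bits are 1
  1000101010
& 0110011000
------------
  0000001000
Decimal: 554 & 408 = 8



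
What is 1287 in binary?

Using repeated division by 2:
1287 ÷ 2 = 643 remainder 1
643 ÷ 2 = 321 remainder 1
321 ÷ 2 = 160 remainder 1
160 ÷ 2 = 80 remainder 0
80 ÷ 2 = 40 remainder 0
40 ÷ 2 = 20 remainder 0
20 ÷ 2 = 10 remainder 0
10 ÷ 2 = 5 remainder 0
5 ÷ 2 = 2 remainder 1
2 ÷ 2 = 1 remainder 0
1 ÷ 2 = 0 remainder 1
Reading remainders bottom to top: 10100000111



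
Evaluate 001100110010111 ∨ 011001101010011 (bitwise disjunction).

OR: 1 when either bit is 1
  001100110010111
| 011001101010011
-----------------
  011101111010111
Decimal: 6551 | 13139 = 15319



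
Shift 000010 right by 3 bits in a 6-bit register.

Original: 000010 (decimal 2)
Shift right by 3 positions
Drop the 3 low bits; fill with zeros on the left
Result: 000000 (decimal 0)
Equivalent: 2 >> 3 = 2 ÷ 2^3 = 0



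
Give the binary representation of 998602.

Using repeated division by 2:
998602 ÷ 2 = 499301 remainder 0
499301 ÷ 2 = 249650 remainder 1
249650 ÷ 2 = 124825 remainder 0
124825 ÷ 2 = 62412 remainder 1
62412 ÷ 2 = 31206 remainder 0
31206 ÷ 2 = 15603 remainder 0
15603 ÷ 2 = 7801 remainder 1
7801 ÷ 2 = 3900 remainder 1
3900 ÷ 2 = 1950 remainder 0
1950 ÷ 2 = 975 remainder 0
975 ÷ 2 = 487 remainder 1
487 ÷ 2 = 243 remainder 1
243 ÷ 2 = 121 remainder 1
121 ÷ 2 = 60 remainder 1
60 ÷ 2 = 30 remainder 0
30 ÷ 2 = 15 remainder 0
15 ÷ 2 = 7 remainder 1
7 ÷ 2 = 3 remainder 1
3 ÷ 2 = 1 remainder 1
1 ÷ 2 = 0 remainder 1
Reading remainders bottom to top: 11110011110011001010



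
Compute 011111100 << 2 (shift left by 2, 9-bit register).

Original: 011111100 (decimal 252)
Shift left by 2 positions
Append 2 zeros on the right and drop the 2 high bits that overflow the 9-bit width
Result: 111110000 (decimal 496)
Equivalent: 252 << 2 = 252 × 2^2 = 1008, truncated to 9 bits = 496



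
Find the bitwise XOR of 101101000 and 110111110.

XOR: 1 when bits differ
  101101000
^ 110111110
-----------
  011010110
Decimal: 360 ^ 446 = 214



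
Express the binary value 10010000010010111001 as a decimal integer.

Sum of powers of 2 for each 1-bit:
2^0 + 2^3 + 2^4 + 2^5 + 2^7 + 2^10 + 2^16 + 2^19
= 1 + 8 + 16 + 32 + 128 + 1024 + 65536 + 524288
= 591033



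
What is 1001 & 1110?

AND: 1 only when both bits are 1
  1001
& 1110
------
  1000
Decimal: 9 & 14 = 8



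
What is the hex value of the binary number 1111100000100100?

Group into 4-bit nibbles from right:
  1111 = F
  1000 = 8
  0010 = 2
  0100 = 4
Result: F824



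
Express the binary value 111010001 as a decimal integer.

Sum of powers of 2 for each 1-bit:
2^0 + 2^4 + 2^6 + 2^7 + 2^8
= 1 + 16 + 64 + 128 + 256
= 465



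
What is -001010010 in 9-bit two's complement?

Original: 001010010
Step 1 - Invert all bits: 110101101
Step 2 - Add 1: 110101110
Verification: 001010010 + 110101110 = 1000000000; discarding the end carry (carry out of the top bit) leaves the 9-bit value 000000000, as required for x + (-x)



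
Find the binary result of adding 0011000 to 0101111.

Add column by column from the right: bit + bit + carry-in; write the sum mod 2, carry 1 when the sum is 2 or 3.
carry:  1110000
        0011000
+       0101111
---------------
       01000111
(the carry out of the leftmost column, 0, becomes the leading bit)
Decimal check:
  0011000 = 16 + 8 = 24
  0101111 = 32 + 8 + 4 + 2 + 1 = 47
  24 + 47 = 71, and 01000111 = 64 + 4 + 2 + 1 = 71 ✓



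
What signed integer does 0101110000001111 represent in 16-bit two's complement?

Binary: 0101110000001111
Sign bit: 0 (non-negative)
Read directly as an unsigned value:
0101110000001111 = 16384 + 4096 + 2048 + 1024 + 8 + 4 + 2 + 1 = 23567
Value: 23567



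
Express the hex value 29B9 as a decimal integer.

Expand by place value (powers of 16):
Digit values: B = 11
29B9 = 2 × 16^3 + 9 × 16^2 + 11 × 16^1 + 9 × 16^0
= 2 × 4096 + 9 × 256 + 11 × 16 + 9 × 1
= 8192 + 2304 + 176 + 9
= 10681



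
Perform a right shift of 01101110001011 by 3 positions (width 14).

Original: 01101110001011 (decimal 7051)
Shift right by 3 positions
Drop the 3 low bits; fill with zeros on the left
Result: 00001101110001 (decimal 881)
Equivalent: 7051 >> 3 = 7051 ÷ 2^3 = 881



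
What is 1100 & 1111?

AND: 1 only when both bits are 1
  1100
& 1111
------
  1100
Decimal: 12 & 15 = 12



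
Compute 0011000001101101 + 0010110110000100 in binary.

Add column by column from the right: bit + bit + carry-in; write the sum mod 2, carry 1 when the sum is 2 or 3.
carry:  0100000000011000
        0011000001101101
+       0010110110000100
------------------------
       00101110111110001
(the carry out of the leftmost column, 0, becomes the leading bit)
Decimal check:
  0011000001101101 = 8192 + 4096 + 64 + 32 + 8 + 4 + 1 = 12397
  0010110110000100 = 8192 + 2048 + 1024 + 256 + 128 + 4 = 11652
  12397 + 11652 = 24049, and 00101110111110001 = 16384 + 4096 + 2048 + 1024 + 256 + 128 + 64 + 32 + 16 + 1 = 24049 ✓



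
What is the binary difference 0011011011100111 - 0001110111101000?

Method 1 - Direct subtraction (column by column from the right: bit − bit − borrow-in; if negative, add 2 and borrow 1 from the next column):
borrow: 0011001111110000
        0011011011100111
-       0001110111101000
------------------------
        0001100011111111

Method 2 - Add two's complement:
Two's complement of 0001110111101000: invert → 1110001000010111, add 1 → 1110001000011000
  0011011011100111
+ 1110001000011000
------------------
 10001100011111111  (end carry out of the top bit = 1)
Discarding the end carry: 0001100011111111
Decimal check:
  0011011011100111 = 8192 + 4096 + 1024 + 512 + 128 + 64 + 32 + 4 + 2 + 1 = 14055
  0001110111101000 = 4096 + 2048 + 1024 + 256 + 128 + 64 + 32 + 8 = 7656
  14055 - 7656 = 6399, and 0001100011111111 = 4096 + 2048 + 128 + 64 + 32 + 16 + 8 + 4 + 2 + 1 = 6399 ✓



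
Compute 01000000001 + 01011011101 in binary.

Add column by column from the right: bit + bit + carry-in; write the sum mod 2, carry 1 when the sum is 2 or 3.
carry:  10000000010
        01000000001
+       01011011101
-------------------
       010011011110
(the carry out of the leftmost column, 0, becomes the leading bit)
Decimal check:
  01000000001 = 512 + 1 = 513
  01011011101 = 512 + 128 + 64 + 16 + 8 + 4 + 1 = 733
  513 + 733 = 1246, and 010011011110 = 1024 + 128 + 64 + 16 + 8 + 4 + 2 = 1246 ✓



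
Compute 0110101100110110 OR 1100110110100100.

OR: 1 when either bit is 1
  0110101100110110
| 1100110110100100
------------------
  1110111110110110
Decimal: 27446 | 52644 = 61366



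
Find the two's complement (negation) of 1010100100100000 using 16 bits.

Original (sign bit 1, negative): 1010100100100000
Step 1 - Invert all bits: 0101011011011111
Step 2 - Add 1: 0101011011100000
Verification: 1010100100100000 + 0101011011100000 = 10000000000000000; discarding the end carry (carry out of the top bit) leaves the 16-bit value 0000000000000000, as required for x + (-x)



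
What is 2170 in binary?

Using repeated division by 2:
2170 ÷ 2 = 1085 remainder 0
1085 ÷ 2 = 542 remainder 1
542 ÷ 2 = 271 remainder 0
271 ÷ 2 = 135 remainder 1
135 ÷ 2 = 67 remainder 1
67 ÷ 2 = 33 remainder 1
33 ÷ 2 = 16 remainder 1
16 ÷ 2 = 8 remainder 0
8 ÷ 2 = 4 remainder 0
4 ÷ 2 = 2 remainder 0
2 ÷ 2 = 1 remainder 0
1 ÷ 2 = 0 remainder 1
Reading remainders bottom to top: 100001111010



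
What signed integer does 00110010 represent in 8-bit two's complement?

Binary: 00110010
Sign bit: 0 (non-negative)
Read directly as an unsigned value:
00110010 = 32 + 16 + 2 = 50
Value: 50



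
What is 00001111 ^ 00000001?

XOR: 1 when bits differ
  00001111
^ 00000001
----------
  00001110
Decimal: 15 ^ 1 = 14



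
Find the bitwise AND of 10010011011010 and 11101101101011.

AND: 1 only when both bits are 1
  10010011011010
& 11101101101011
----------------
  10000001001010
Decimal: 9434 & 15211 = 8266



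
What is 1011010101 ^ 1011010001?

XOR: 1 when bits differ
  1011010101
^ 1011010001
------------
  0000000100
Decimal: 725 ^ 721 = 4



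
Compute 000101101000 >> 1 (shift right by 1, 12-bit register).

Original: 000101101000 (decimal 360)
Shift right by 1 position
Drop the 1 low bit; fill with zero on the left
Result: 000010110100 (decimal 180)
Equivalent: 360 >> 1 = 360 ÷ 2^1 = 180



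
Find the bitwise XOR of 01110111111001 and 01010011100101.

XOR: 1 when bits differ
  01110111111001
^ 01010011100101
----------------
  00100100011100
Decimal: 7673 ^ 5349 = 2332



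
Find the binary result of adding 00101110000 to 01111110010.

Add column by column from the right: bit + bit + carry-in; write the sum mod 2, carry 1 when the sum is 2 or 3.
carry:  11111100000
        00101110000
+       01111110010
-------------------
       010101100010
(the carry out of the leftmost column, 0, becomes the leading bit)
Decimal check:
  00101110000 = 256 + 64 + 32 + 16 = 368
  01111110010 = 512 + 256 + 128 + 64 + 32 + 16 + 2 = 1010
  368 + 1010 = 1378, and 010101100010 = 1024 + 256 + 64 + 32 + 2 = 1378 ✓



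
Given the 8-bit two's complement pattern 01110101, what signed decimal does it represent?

Binary: 01110101
Sign bit: 0 (non-negative)
Read directly as an unsigned value:
01110101 = 64 + 32 + 16 + 4 + 1 = 117
Value: 117



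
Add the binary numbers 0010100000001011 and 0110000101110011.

Add column by column from the right: bit + bit + carry-in; write the sum mod 2, carry 1 when the sum is 2 or 3.
carry:  1100000000000110
        0010100000001011
+       0110000101110011
------------------------
       01000100101111110
(the carry out of the leftmost column, 0, becomes the leading bit)
Decimal check:
  0010100000001011 = 8192 + 2048 + 8 + 2 + 1 = 10251
  0110000101110011 = 16384 + 8192 + 256 + 64 + 32 + 16 + 2 + 1 = 24947
  10251 + 24947 = 35198, and 01000100101111110 = 32768 + 2048 + 256 + 64 + 32 + 16 + 8 + 4 + 2 = 35198 ✓



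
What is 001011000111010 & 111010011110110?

AND: 1 only when both bits are 1
  001011000111010
& 111010011110110
-----------------
  001010000110010
Decimal: 5690 & 29942 = 5170



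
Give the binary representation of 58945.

Using repeated division by 2:
58945 ÷ 2 = 29472 remainder 1
29472 ÷ 2 = 14736 remainder 0
14736 ÷ 2 = 7368 remainder 0
7368 ÷ 2 = 3684 remainder 0
3684 ÷ 2 = 1842 remainder 0
1842 ÷ 2 = 921 remainder 0
921 ÷ 2 = 460 remainder 1
460 ÷ 2 = 230 remainder 0
230 ÷ 2 = 115 remainder 0
115 ÷ 2 = 57 remainder 1
57 ÷ 2 = 28 remainder 1
28 ÷ 2 = 14 remainder 0
14 ÷ 2 = 7 remainder 0
7 ÷ 2 = 3 remainder 1
3 ÷ 2 = 1 remainder 1
1 ÷ 2 = 0 remainder 1
Reading remainders bottom to top: 1110011001000001



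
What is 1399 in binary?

Using repeated division by 2:
1399 ÷ 2 = 699 remainder 1
699 ÷ 2 = 349 remainder 1
349 ÷ 2 = 174 remainder 1
174 ÷ 2 = 87 remainder 0
87 ÷ 2 = 43 remainder 1
43 ÷ 2 = 21 remainder 1
21 ÷ 2 = 10 remainder 1
10 ÷ 2 = 5 remainder 0
5 ÷ 2 = 2 remainder 1
2 ÷ 2 = 1 remainder 0
1 ÷ 2 = 0 remainder 1
Reading remainders bottom to top: 10101110111



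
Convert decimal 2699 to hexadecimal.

Using repeated division by 16 (digits 10–15 are A–F):
2699 ÷ 16 = 168 remainder 11 (B)
168 ÷ 16 = 10 remainder 8
10 ÷ 16 = 0 remainder 10 (A)
Reading remainders bottom to top: A8B



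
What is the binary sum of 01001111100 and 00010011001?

Add column by column from the right: bit + bit + carry-in; write the sum mod 2, carry 1 when the sum is 2 or 3.
carry:  00111110000
        01001111100
+       00010011001
-------------------
       001100010101
(the carry out of the leftmost column, 0, becomes the leading bit)
Decimal check:
  01001111100 = 512 + 64 + 32 + 16 + 8 + 4 = 636
  00010011001 = 128 + 16 + 8 + 1 = 153
  636 + 153 = 789, and 001100010101 = 512 + 256 + 16 + 4 + 1 = 789 ✓



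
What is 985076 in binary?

Using repeated division by 2:
985076 ÷ 2 = 492538 remainder 0
492538 ÷ 2 = 246269 remainder 0
246269 ÷ 2 = 123134 remainder 1
123134 ÷ 2 = 61567 remainder 0
61567 ÷ 2 = 30783 remainder 1
30783 ÷ 2 = 15391 remainder 1
15391 ÷ 2 = 7695 remainder 1
7695 ÷ 2 = 3847 remainder 1
3847 ÷ 2 = 1923 remainder 1
1923 ÷ 2 = 961 remainder 1
961 ÷ 2 = 480 remainder 1
480 ÷ 2 = 240 remainder 0
240 ÷ 2 = 120 remainder 0
120 ÷ 2 = 60 remainder 0
60 ÷ 2 = 30 remainder 0
30 ÷ 2 = 15 remainder 0
15 ÷ 2 = 7 remainder 1
7 ÷ 2 = 3 remainder 1
3 ÷ 2 = 1 remainder 1
1 ÷ 2 = 0 remainder 1
Reading remainders bottom to top: 11110000011111110100



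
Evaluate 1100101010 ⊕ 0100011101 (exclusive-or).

XOR: 1 when bits differ
  1100101010
^ 0100011101
------------
  1000110111
Decimal: 810 ^ 285 = 567



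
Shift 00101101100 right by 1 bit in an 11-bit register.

Original: 00101101100 (decimal 364)
Shift right by 1 position
Drop the 1 low bit; fill with zero on the left
Result: 00010110110 (decimal 182)
Equivalent: 364 >> 1 = 364 ÷ 2^1 = 182



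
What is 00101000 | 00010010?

OR: 1 when either bit is 1
  00101000
| 00010010
----------
  00111010
Decimal: 40 | 18 = 58



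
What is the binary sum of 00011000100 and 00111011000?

Add column by column from the right: bit + bit + carry-in; write the sum mod 2, carry 1 when the sum is 2 or 3.
carry:  01110000000
        00011000100
+       00111011000
-------------------
       001010011100
(the carry out of the leftmost column, 0, becomes the leading bit)
Decimal check:
  00011000100 = 128 + 64 + 4 = 196
  00111011000 = 256 + 128 + 64 + 16 + 8 = 472
  196 + 472 = 668, and 001010011100 = 512 + 128 + 16 + 8 + 4 = 668 ✓



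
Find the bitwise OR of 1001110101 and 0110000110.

OR: 1 when either bit is 1
  1001110101
| 0110000110
------------
  1111110111
Decimal: 629 | 390 = 1015



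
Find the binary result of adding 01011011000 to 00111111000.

Add column by column from the right: bit + bit + carry-in; write the sum mod 2, carry 1 when the sum is 2 or 3.
carry:  11111110000
        01011011000
+       00111111000
-------------------
       010011010000
(the carry out of the leftmost column, 0, becomes the leading bit)
Decimal check:
  01011011000 = 512 + 128 + 64 + 16 + 8 = 728
  00111111000 = 256 + 128 + 64 + 32 + 16 + 8 = 504
  728 + 504 = 1232, and 010011010000 = 1024 + 128 + 64 + 16 = 1232 ✓



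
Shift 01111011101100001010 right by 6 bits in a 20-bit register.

Original: 01111011101100001010 (decimal 506634)
Shift right by 6 positions
Drop the 6 low bits; fill with zeros on the left
Result: 00000001111011101100 (decimal 7916)
Equivalent: 506634 >> 6 = 506634 ÷ 2^6 = 7916



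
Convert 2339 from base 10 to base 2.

Using repeated division by 2:
2339 ÷ 2 = 1169 remainder 1
1169 ÷ 2 = 584 remainder 1
584 ÷ 2 = 292 remainder 0
292 ÷ 2 = 146 remainder 0
146 ÷ 2 = 73 remainder 0
73 ÷ 2 = 36 remainder 1
36 ÷ 2 = 18 remainder 0
18 ÷ 2 = 9 remainder 0
9 ÷ 2 = 4 remainder 1
4 ÷ 2 = 2 remainder 0
2 ÷ 2 = 1 remainder 0
1 ÷ 2 = 0 remainder 1
Reading remainders bottom to top: 100100100011



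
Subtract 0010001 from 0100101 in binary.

Method 1 - Direct subtraction (column by column from the right: bit − bit − borrow-in; if negative, add 2 and borrow 1 from the next column):
borrow: 0100000
        0100101
-       0010001
---------------
        0010100

Method 2 - Add two's complement:
Two's complement of 0010001: invert → 1101110, add 1 → 1101111
  0100101
+ 1101111
---------
 10010100  (end carry out of the top bit = 1)
Discarding the end carry: 0010100
Decimal check:
  0100101 = 32 + 4 + 1 = 37
  0010001 = 16 + 1 = 17
  37 - 17 = 20, and 0010100 = 16 + 4 = 20 ✓



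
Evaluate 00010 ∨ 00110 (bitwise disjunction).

OR: 1 when either bit is 1
  00010
| 00110
-------
  00110
Decimal: 2 | 6 = 6



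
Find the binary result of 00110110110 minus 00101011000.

Method 1 - Direct subtraction (column by column from the right: bit − bit − borrow-in; if negative, add 2 and borrow 1 from the next column):
borrow: 00010110000
        00110110110
-       00101011000
-------------------
        00001011110

Method 2 - Add two's complement:
Two's complement of 00101011000: invert → 11010100111, add 1 → 11010101000
  00110110110
+ 11010101000
-------------
 100001011110  (end carry out of the top bit = 1)
Discarding the end carry: 00001011110
Decimal check:
  00110110110 = 256 + 128 + 32 + 16 + 4 + 2 = 438
  00101011000 = 256 + 64 + 16 + 8 = 344
  438 - 344 = 94, and 00001011110 = 64 + 16 + 8 + 4 + 2 = 94 ✓



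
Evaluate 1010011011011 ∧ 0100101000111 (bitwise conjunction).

AND: 1 only when both bits are 1
  1010011011011
& 0100101000111
---------------
  0000001000011
Decimal: 5339 & 2375 = 67



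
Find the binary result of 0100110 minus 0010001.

Method 1 - Direct subtraction (column by column from the right: bit − bit − borrow-in; if negative, add 2 and borrow 1 from the next column):
borrow: 0100010
        0100110
-       0010001
---------------
        0010101

Method 2 - Add two's complement:
Two's complement of 0010001: invert → 1101110, add 1 → 1101111
  0100110
+ 1101111
---------
 10010101  (end carry out of the top bit = 1)
Discarding the end carry: 0010101
Decimal check:
  0100110 = 32 + 4 + 2 = 38
  0010001 = 16 + 1 = 17
  38 - 17 = 21, and 0010101 = 16 + 4 + 1 = 21 ✓



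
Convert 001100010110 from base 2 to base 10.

Sum of powers of 2 for each 1-bit:
2^1 + 2^2 + 2^4 + 2^8 + 2^9
= 2 + 4 + 16 + 256 + 512
= 790



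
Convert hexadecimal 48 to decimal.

Expand by place value (powers of 16):
48 = 4 × 16^1 + 8 × 16^0
= 4 × 16 + 8 × 1
= 64 + 8
= 72



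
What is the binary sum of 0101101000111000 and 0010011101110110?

Add column by column from the right: bit + bit + carry-in; write the sum mod 2, carry 1 when the sum is 2 or 3.
carry:  1111110011100000
        0101101000111000
+       0010011101110110
------------------------
       01000000110101110
(the carry out of the leftmost column, 0, becomes the leading bit)
Decimal check:
  0101101000111000 = 16384 + 4096 + 2048 + 512 + 32 + 16 + 8 = 23096
  0010011101110110 = 8192 + 1024 + 512 + 256 + 64 + 32 + 16 + 4 + 2 = 10102
  23096 + 10102 = 33198, and 01000000110101110 = 32768 + 256 + 128 + 32 + 8 + 4 + 2 = 33198 ✓

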